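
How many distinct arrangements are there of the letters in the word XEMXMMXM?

280

The 8 letters of XEMXMMXM have repeats: M appearing 4 times and X appearing 3 times.
So there are 8! / (4!·3!) = 280 distinguishable arrangements.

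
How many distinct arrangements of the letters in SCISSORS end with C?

Fix C in the last position and arrange the remaining 7 letters.
Those 7 letters have S appearing 4 times, giving (7)!/(4!) = 210.

210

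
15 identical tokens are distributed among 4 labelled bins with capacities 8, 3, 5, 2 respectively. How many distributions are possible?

19

Without the upper bounds there are C(18,3) = 816 ways to split 15 among 4 bins.
Subtract solutions that violate a single cap (substitute x_i' = x_i − (cap_i+1)): x_1 ≥ 9 gives C(9,3) = 84; x_2 ≥ 4 gives C(14,3) = 364; x_3 ≥ 6 gives C(12,3) = 220; x_4 ≥ 3 gives C(15,3) = 455. Together 1123.
Add back pairs where two caps are both exceeded: 10 + 1 + 20 + 56 + 165 + 84 = 336.
Subtract triples: 0 + 0 + 0 + 10 = 10.
By inclusion–exclusion the count is 816 − 1123 + 336 − 10 = 19.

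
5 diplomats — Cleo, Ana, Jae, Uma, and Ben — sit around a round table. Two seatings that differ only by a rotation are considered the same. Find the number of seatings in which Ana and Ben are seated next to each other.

Treat {Ana, Ben} as one unit (2 internal orders) and seat the resulting 4 units around the table: (3)! circular arrangements.
So 2 × (3)! = 2 × 6 = 12.

12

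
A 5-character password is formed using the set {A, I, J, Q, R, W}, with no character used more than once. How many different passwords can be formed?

720

This is a permutation of 5 out of 6: P(6,5) = 6!/1!.
6 × 5 × 4 × 3 × 2 = 720.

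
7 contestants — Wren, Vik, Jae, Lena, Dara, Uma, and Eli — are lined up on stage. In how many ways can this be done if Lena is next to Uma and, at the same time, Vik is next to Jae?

Treat {Lena,Uma} as one block (2 orders) and {Vik,Jae} as another (2 orders).
That leaves 5 units to arrange: 2 × 2 × 5! = 4 × 120 = 480.

480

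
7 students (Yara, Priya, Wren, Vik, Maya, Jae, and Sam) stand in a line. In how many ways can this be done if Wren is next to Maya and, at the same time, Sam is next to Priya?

Treat {Wren,Maya} as one block (2 orders) and {Sam,Priya} as another (2 orders).
That leaves 5 units to arrange: 2 × 2 × 5! = 4 × 120 = 480.

480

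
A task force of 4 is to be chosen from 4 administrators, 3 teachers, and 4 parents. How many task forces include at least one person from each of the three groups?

192

Unrestricted: C(11,4) = 330 ways to pick any 4 of the 11.
Selections missing a whole group: no administrators → C(7,4) = 35; no teachers → C(8,4) = 70; no parents → C(7,4) = 35.
Add back selections omitting two groups (i.e. drawn from a single group): C(4,4) + C(3,4) + C(4,4) = 2.
By inclusion–exclusion: 330 − 140 + 2 = 192.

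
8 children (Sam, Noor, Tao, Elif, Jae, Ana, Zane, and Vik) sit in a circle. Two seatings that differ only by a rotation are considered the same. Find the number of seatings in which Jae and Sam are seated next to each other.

Treat {Jae, Sam} as one unit (2 internal orders) and seat the resulting 7 units around the table: (6)! circular arrangements.
So 2 × (6)! = 2 × 720 = 1440.

1440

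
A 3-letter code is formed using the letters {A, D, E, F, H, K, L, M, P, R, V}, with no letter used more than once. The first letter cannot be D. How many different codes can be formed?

900

The first letter has 11−1 = 10 choices (anything except D).
The remaining 2 letters are filled from the other 10 symbols without repetition: 10 × 9 = 90.
Total: 10 × 90 = 900.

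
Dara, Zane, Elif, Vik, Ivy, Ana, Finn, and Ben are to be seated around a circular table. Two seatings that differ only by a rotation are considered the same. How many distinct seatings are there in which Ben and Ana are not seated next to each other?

Without the restriction there are (7)! = 5040 seatings.
Those with Ben next to Ana: fuse the pair into one unit and seat 7 units around a circle — 2·(6)! = 1440.
Subtracting, 5040 − 1440 = 3600.

3600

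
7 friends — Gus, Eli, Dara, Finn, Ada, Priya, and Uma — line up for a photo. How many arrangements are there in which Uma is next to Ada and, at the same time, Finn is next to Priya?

Treat {Uma,Ada} as one block (2 orders) and {Finn,Priya} as another (2 orders).
That leaves 5 units to arrange: 2 × 2 × 5! = 4 × 120 = 480.

480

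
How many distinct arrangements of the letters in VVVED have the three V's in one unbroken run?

Treat the 3 copies of V as a single block. The multiset to arrange is then {VVV, D, E}, 3 items in all.
All 3 items are distinct, so there are (3)! = 6 arrangements.

6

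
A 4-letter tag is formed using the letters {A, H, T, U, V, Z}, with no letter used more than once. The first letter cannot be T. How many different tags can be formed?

300

The first letter has 6−1 = 5 choices (anything except T).
The remaining 3 letters are filled from the other 5 symbols without repetition: 5 × 4 × 3 = 60.
Total: 5 × 60 = 300.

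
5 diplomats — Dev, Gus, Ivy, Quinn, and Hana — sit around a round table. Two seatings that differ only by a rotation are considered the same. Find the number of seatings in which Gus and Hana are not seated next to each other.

12

All circular seatings of 5 people number (4)! = 24.
Seatings with Gus beside Hana: treat them as a block with 2 internal orders, giving 2 × (3)! = 12.
Subtracting, 24 − 12 = 12.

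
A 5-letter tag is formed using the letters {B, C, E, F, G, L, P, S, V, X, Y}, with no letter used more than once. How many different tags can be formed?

55440

With no repetition, fill the 5 letters in order: 11 choices, then 10, down to 7.
11 × 10 × 9 × 8 × 7 = 55440.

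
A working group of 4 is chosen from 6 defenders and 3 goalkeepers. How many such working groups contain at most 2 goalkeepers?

Split by how many goalkeepers are chosen (0 through 2).
Sum: C(3,0)·C(6,4) + C(3,1)·C(6,3) + C(3,2)·C(6,2) = 15 + 60 + 45 = 120.

120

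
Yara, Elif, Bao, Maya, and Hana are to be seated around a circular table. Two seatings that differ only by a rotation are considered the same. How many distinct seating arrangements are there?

24

Around a circle, 5 distinct people have 5!/5 = (4)! = 24 rotationally distinct seatings.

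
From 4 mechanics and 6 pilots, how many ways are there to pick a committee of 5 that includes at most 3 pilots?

186

Split by how many pilots are chosen (0 through 3).
Sum: C(6,0)·C(4,5) + C(6,1)·C(4,4) + C(6,2)·C(4,3) + C(6,3)·C(4,2) = 0 + 6 + 60 + 120 = 186.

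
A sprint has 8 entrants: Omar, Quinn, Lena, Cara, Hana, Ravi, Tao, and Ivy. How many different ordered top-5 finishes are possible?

This is an ordered selection of 5 from 8: P(8,5).
That gives 8 × 7 × 6 × 5 × 4 = 6720.

6720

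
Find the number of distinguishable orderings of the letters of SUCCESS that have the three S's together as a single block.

Treat the 3 copies of S as a single block. The multiset to arrange is then {SSS, C, C, E, U}, 5 items in all.
That gives (5)!/(2!) = 60 arrangements.

60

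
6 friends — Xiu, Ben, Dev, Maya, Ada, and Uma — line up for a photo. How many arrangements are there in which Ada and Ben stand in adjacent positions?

Treat {Ada, Ben} as a single unit. There are 5 units to order, and the pair itself can be ordered 2 ways.
That gives 2 × 5! = 2 × 120 = 240.

240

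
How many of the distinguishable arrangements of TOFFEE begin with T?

30

With the first slot taken by T, it remains to arrange the other 5 letters (OFFEE).
Those 5 letters have E appearing twice and F appearing twice, giving (5)!/(2!·2!) = 30.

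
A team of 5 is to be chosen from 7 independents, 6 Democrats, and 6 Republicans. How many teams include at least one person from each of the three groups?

With no constraint there are C(19,5) = 11628 possible selections.
Subtract selections that omit an entire group: no independents → C(12,5) = 792; no Democrats → C(13,5) = 1287; no Republicans → C(13,5) = 1287.
Add back selections omitting two groups (i.e. drawn from a single group): C(7,5) + C(6,5) + C(6,5) = 33.
By inclusion–exclusion: 11628 − 3366 + 33 = 8295.

8295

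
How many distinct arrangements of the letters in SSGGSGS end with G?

15

Fix G in the last position and arrange the remaining 6 letters.
Those 6 letters have G appearing twice and S appearing 4 times, giving (6)!/(4!·2!) = 15.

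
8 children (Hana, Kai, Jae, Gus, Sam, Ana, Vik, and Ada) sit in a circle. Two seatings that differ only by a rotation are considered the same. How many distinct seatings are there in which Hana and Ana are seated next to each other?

Glue Hana and Ana into a block (2 internal orders). Seating 7 units around a circle gives (6)! arrangements.
So 2 × (6)! = 2 × 720 = 1440.

1440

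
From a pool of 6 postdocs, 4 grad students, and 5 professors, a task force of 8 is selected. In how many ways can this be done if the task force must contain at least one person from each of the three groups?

6216

Unrestricted: C(15,8) = 6435 ways to pick any 8 of the 15.
Selections missing a whole group: no postdocs → C(9,8) = 9; no grad students → C(11,8) = 165; no professors → C(10,8) = 45.
Add back selections omitting two groups (i.e. drawn from a single group): C(6,8) + C(4,8) + C(5,8) = 0.
By inclusion–exclusion: 6435 − 219 + 0 = 6216.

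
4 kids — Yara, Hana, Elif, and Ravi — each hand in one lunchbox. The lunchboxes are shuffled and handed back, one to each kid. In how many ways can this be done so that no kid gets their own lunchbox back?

9

Count assignments avoiding every fixed point. For any j of the 4 kids fixed to their own lunchbox, the other 4−j can be arranged in (4−j)! ways.
By inclusion–exclusion this is Σ_{j=0}^{4} (−1)^j C(4,j)·(4−j)!.
Computing: 24 − 24 + 12 − 4 + 1 = 9.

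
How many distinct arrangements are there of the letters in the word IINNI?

10

Letter multiplicities in IINNI: I×3, N×2.
Dividing 5! = 120 by 3!·2! = 12 for the repeated letters gives 10.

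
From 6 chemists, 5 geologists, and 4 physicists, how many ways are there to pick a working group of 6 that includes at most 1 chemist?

Split by how many chemists are chosen (0 through 1).
Sum: C(6,0)·C(9,6) + C(6,1)·C(9,5) = 84 + 756 = 840.

840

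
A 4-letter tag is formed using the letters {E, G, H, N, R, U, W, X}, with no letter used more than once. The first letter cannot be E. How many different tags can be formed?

1470

The first letter has 8−1 = 7 choices (anything except E).
The remaining 3 letters are filled from the other 7 symbols without repetition: 7 × 6 × 5 = 210.
Total: 7 × 210 = 1470.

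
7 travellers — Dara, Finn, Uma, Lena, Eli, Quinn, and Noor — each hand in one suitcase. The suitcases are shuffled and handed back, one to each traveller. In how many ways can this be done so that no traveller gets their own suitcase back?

Count assignments avoiding every fixed point. For any j of the 7 travellers fixed to their own suitcase, the other 7−j can be arranged in (7−j)! ways.
By inclusion–exclusion this is Σ_{j=0}^{7} (−1)^j C(7,j)·(7−j)!.
Computing: 5040 − 5040 + 2520 − 840 + 210 − 42 + 7 − 1 = 1854.

1854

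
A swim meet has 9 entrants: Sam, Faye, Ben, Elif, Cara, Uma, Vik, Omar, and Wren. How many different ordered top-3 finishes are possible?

504

This is an ordered selection of 3 from 9: P(9,3).
That gives 9 × 8 × 7 = 504.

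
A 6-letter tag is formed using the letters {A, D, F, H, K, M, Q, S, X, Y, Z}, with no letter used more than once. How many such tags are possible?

Choose and order 6 of the 11 symbols: the first letter has 11 options, the next 10, and so on down to 6.
That product is 11 × 10 × 9 × 8 × 7 × 6 = 332640.

332640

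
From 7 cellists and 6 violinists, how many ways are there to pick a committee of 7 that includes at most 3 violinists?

Split by how many violinists are chosen (0 through 3).
Sum: C(6,0)·C(7,7) + C(6,1)·C(7,6) + C(6,2)·C(7,5) + C(6,3)·C(7,4) = 1 + 42 + 315 + 700 = 1058.

1058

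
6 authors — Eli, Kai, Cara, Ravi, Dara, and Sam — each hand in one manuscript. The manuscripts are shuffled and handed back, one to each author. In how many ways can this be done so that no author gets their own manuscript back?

265

This is the derangement count D_6: permutations of 6 items with no fixed point.
By inclusion–exclusion this is Σ_{j=0}^{6} (−1)^j C(6,j)·(6−j)!.
Computing: 720 − 720 + 360 − 120 + 30 − 6 + 1 = 265.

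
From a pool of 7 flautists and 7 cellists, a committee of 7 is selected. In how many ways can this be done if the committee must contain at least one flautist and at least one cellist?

With no constraint there are C(14,7) = 3432 possible selections.
Subtract selections that omit an entire group: no flautists → C(7,7) = 1; no cellists → C(7,7) = 1.
Both groups omitted at once is impossible, so 3432 − 2 = 3430.

3430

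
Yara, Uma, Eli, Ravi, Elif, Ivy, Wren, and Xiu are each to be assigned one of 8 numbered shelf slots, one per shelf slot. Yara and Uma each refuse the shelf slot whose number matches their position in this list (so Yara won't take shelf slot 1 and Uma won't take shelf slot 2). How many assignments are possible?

30960

Let Aᵢ (for i ∈ {1, 2}) be the placements that put person i in their forbidden shelf slot. Any j of these fix j positions, leaving (8−j)! ways to fill the rest, and there are C(2,j) ways to pick which j.
By inclusion–exclusion, the number of valid placements is Σ_{j=0}^{2} (−1)^j C(2,j)·(8−j)!.
Computing: 40320 − 10080 + 720 = 30960.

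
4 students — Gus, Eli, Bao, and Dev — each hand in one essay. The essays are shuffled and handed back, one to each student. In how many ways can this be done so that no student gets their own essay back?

9

This is the derangement count D_4: permutations of 4 items with no fixed point.
By inclusion–exclusion this is Σ_{j=0}^{4} (−1)^j C(4,j)·(4−j)!.
Computing: 24 − 24 + 12 − 4 + 1 = 9.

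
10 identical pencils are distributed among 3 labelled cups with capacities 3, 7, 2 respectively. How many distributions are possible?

6

By stars and bars, unrestricted non-negative solutions to x_1+…+x_3 = 10 number C(10+2,2) = 66.
Subtract solutions that violate a single cap (substitute x_i' = x_i − (cap_i+1)): x_1 ≥ 4 gives C(8,2) = 28; x_2 ≥ 8 gives C(4,2) = 6; x_3 ≥ 3 gives C(9,2) = 36. Together 70.
Add back pairs where two caps are both exceeded: 0 + 10 + 0 = 10.
By inclusion–exclusion the count is 66 − 70 + 10 = 6.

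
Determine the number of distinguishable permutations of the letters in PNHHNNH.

PNHHNNH has 7 letters with H appearing 3 times and N appearing 3 times.
Dividing 7! = 5040 by 3!·3! = 36 for the repeated letters gives 140.

140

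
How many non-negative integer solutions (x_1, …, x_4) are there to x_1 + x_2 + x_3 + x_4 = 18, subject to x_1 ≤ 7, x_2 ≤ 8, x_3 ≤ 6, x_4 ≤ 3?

74

By stars and bars, unrestricted non-negative solutions to x_1+…+x_4 = 18 number C(18+3,3) = 1330.
Subtract solutions that violate a single cap (substitute x_i' = x_i − (cap_i+1)): x_1 ≥ 8 gives C(13,3) = 286; x_2 ≥ 9 gives C(12,3) = 220; x_3 ≥ 7 gives C(14,3) = 364; x_4 ≥ 4 gives C(17,3) = 680. Together 1550.
Add back pairs where two caps are both exceeded: 4 + 20 + 84 + 10 + 56 + 120 = 294.
By inclusion–exclusion the count is 1330 − 1550 + 294 = 74.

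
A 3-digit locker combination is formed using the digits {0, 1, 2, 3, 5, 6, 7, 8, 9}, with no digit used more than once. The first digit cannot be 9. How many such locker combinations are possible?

448

The first digit has 9−1 = 8 choices (anything except 9).
The remaining 2 digits are filled from the other 8 symbols without repetition: 8 × 7 = 56.
Total: 8 × 56 = 448.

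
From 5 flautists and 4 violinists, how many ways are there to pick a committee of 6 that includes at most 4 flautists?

80

Split by how many flautists are chosen (0 through 4).
Sum: C(5,0)·C(4,6) + C(5,1)·C(4,5) + C(5,2)·C(4,4) + C(5,3)·C(4,3) + C(5,4)·C(4,2) = 0 + 0 + 10 + 40 + 30 = 80.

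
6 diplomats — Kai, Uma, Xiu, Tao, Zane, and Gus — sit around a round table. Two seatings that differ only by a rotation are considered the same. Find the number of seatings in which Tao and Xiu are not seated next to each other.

72

Without the restriction there are (5)! = 120 seatings.
Seatings with Tao beside Xiu: treat them as a block with 2 internal orders, giving 2 × (4)! = 48.
Subtracting, 120 − 48 = 72.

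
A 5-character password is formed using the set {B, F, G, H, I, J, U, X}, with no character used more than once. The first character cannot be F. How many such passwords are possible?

5880

The first character has 8−1 = 7 choices (anything except F).
The remaining 4 characters are filled from the other 7 symbols without repetition: 7 × 6 × 5 × 4 = 840.
Total: 7 × 840 = 5880.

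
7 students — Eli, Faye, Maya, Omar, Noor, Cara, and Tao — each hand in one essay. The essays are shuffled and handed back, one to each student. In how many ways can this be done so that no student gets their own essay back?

1854

Count assignments avoiding every fixed point. For any j of the 7 students fixed to their own essay, the other 7−j can be arranged in (7−j)! ways.
By inclusion–exclusion this is Σ_{j=0}^{7} (−1)^j C(7,j)·(7−j)!.
Computing: 5040 − 5040 + 2520 − 840 + 210 − 42 + 7 − 1 = 1854.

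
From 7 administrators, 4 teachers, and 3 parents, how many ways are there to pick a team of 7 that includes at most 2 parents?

Split by how many parents are chosen (0 through 2).
Sum: C(3,0)·C(11,7) + C(3,1)·C(11,6) + C(3,2)·C(11,5) = 330 + 1386 + 1386 = 3102.

3102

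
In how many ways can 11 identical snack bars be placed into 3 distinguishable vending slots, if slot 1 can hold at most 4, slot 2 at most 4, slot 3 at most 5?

6

Ignoring the caps, the number of non-negative solutions to x_1+…+x_3 = 11 is C(13,2) = 78.
Subtract solutions that violate a single cap (substitute x_i' = x_i − (cap_i+1)): x_1 ≥ 5 gives C(8,2) = 28; x_2 ≥ 5 gives C(8,2) = 28; x_3 ≥ 6 gives C(7,2) = 21. Together 77.
Add back pairs where two caps are both exceeded: 3 + 1 + 1 = 5.
By inclusion–exclusion the count is 78 − 77 + 5 = 6.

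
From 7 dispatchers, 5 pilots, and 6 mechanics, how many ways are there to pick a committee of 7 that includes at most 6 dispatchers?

31823

Split by how many dispatchers are chosen (0 through 6).
Sum: C(7,0)·C(11,7) + C(7,1)·C(11,6) + C(7,2)·C(11,5) + C(7,3)·C(11,4) + C(7,4)·C(11,3) + C(7,5)·C(11,2) + C(7,6)·C(11,1) = 330 + 3234 + 9702 + 11550 + 5775 + 1155 + 77 = 31823.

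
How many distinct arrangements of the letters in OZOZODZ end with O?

60

Fix O in the last position and arrange the remaining 6 letters.
Those 6 letters have O appearing twice and Z appearing 3 times, giving (6)!/(3!·2!) = 60.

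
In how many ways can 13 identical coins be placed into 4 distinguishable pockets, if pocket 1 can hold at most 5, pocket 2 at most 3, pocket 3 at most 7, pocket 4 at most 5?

92

Without the upper bounds there are C(16,3) = 560 ways to split 13 among 4 pockets.
Subtract solutions that violate a single cap (substitute x_i' = x_i − (cap_i+1)): x_1 ≥ 6 gives C(10,3) = 120; x_2 ≥ 4 gives C(12,3) = 220; x_3 ≥ 8 gives C(8,3) = 56; x_4 ≥ 6 gives C(10,3) = 120. Together 516.
Add back pairs where two caps are both exceeded: 20 + 0 + 4 + 4 + 20 + 0 = 48.
By inclusion–exclusion the count is 560 − 516 + 48 = 92.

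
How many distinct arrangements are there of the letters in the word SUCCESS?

420

SUCCESS has 7 letters with C appearing twice and S appearing 3 times.
So there are 7! / (3!·2!) = 420 distinguishable arrangements.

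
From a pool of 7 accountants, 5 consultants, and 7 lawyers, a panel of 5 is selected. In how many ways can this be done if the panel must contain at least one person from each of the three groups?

Total 5-person selections from all 19: C(19,5) = 11628.
Subtract selections that omit an entire group: no accountants → C(12,5) = 792; no consultants → C(14,5) = 2002; no lawyers → C(12,5) = 792.
Add back selections omitting two groups (i.e. drawn from a single group): C(7,5) + C(5,5) + C(7,5) = 43.
By inclusion–exclusion: 11628 − 3586 + 43 = 8085.

8085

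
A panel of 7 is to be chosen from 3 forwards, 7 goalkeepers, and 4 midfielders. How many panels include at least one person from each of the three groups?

2982

Unrestricted: C(14,7) = 3432 ways to pick any 7 of the 14.
Selections missing a whole group: no forwards → C(11,7) = 330; no goalkeepers → C(7,7) = 1; no midfielders → C(10,7) = 120.
Add back selections omitting two groups (i.e. drawn from a single group): C(3,7) + C(7,7) + C(4,7) = 1.
By inclusion–exclusion: 3432 − 451 + 1 = 2982.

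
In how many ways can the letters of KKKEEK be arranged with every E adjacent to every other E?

5

Treat the 2 copies of E as a single block. The multiset to arrange is then {EE, K, K, K, K}, 5 items in all.
That gives (5)!/(4!) = 5 arrangements.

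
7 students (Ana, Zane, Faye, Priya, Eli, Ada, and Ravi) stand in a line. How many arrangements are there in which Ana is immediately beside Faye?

1440

Glue Ana and Faye into one block (2 internal orders), leaving 6 units to arrange in a row.
That gives 2 × 6! = 2 × 720 = 1440.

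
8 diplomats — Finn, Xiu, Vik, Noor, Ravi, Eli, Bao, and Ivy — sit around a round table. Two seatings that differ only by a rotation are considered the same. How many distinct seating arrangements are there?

5040

Fix one person's seat to break rotational symmetry; the remaining 7 people can be arranged in (7)! = 5040 ways.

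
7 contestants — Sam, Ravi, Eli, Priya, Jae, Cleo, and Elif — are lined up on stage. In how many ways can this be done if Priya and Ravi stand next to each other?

Treat {Priya, Ravi} as a single unit. There are 6 units to order, and the pair itself can be ordered 2 ways.
So the count is 2·(6)! = 1440.

1440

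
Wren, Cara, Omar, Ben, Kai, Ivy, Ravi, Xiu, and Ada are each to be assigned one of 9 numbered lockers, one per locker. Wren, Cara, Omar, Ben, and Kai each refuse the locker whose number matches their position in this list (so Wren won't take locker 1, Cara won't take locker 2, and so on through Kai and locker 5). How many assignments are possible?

205056

Let Aᵢ (for 1 ≤ i ≤ 5) be the placements that put person i in their forbidden locker. Any j of these fix j positions, leaving (9−j)! ways to fill the rest, and there are C(5,j) ways to pick which j.
By inclusion–exclusion, the number of valid placements is Σ_{j=0}^{5} (−1)^j C(5,j)·(9−j)!.
Computing: 362880 − 201600 + 50400 − 7200 + 600 − 24 = 205056.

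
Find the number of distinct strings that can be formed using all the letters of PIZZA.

PIZZA has 5 letters with Z appearing twice.
Dividing 5! = 120 by 2! = 2 for the repeated letters gives 60.

60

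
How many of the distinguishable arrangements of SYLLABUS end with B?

With the last slot taken by B, it remains to arrange the other 7 letters (SYLLAUS).
Those 7 letters have L appearing twice and S appearing twice, giving (7)!/(2!·2!) = 1260.

1260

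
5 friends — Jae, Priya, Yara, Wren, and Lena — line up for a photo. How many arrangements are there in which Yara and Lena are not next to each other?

72

There are 5! = 120 arrangements in all. If Yara and Lena are adjacent, merging them into one block gives 2·(4)! = 48 arrangements.
So 120 − 48 = 72 arrangements keep them apart.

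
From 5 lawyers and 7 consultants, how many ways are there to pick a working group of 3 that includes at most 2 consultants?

185

Split by how many consultants are chosen (0 through 2).
Sum: C(7,0)·C(5,3) + C(7,1)·C(5,2) + C(7,2)·C(5,1) = 10 + 70 + 105 = 185.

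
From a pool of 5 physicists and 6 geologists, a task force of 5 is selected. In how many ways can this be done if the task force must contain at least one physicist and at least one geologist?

Total 5-person selections from all 11: C(11,5) = 462.
Selections missing a whole group: no physicists → C(6,5) = 6; no geologists → C(5,5) = 1.
Both groups omitted at once is impossible, so 462 − 7 = 455.

455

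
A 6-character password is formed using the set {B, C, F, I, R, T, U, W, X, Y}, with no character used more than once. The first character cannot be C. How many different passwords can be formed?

136080

The first character has 10−1 = 9 choices (anything except C).
The remaining 5 characters are filled from the other 9 symbols without repetition: 9 × 8 × 7 × 6 × 5 = 15120.
Total: 9 × 15120 = 136080.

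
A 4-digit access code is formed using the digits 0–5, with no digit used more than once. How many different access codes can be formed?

360

This is a permutation of 4 out of 6: P(6,4) = 6!/2!.
That product is 6 × 5 × 4 × 3 = 360.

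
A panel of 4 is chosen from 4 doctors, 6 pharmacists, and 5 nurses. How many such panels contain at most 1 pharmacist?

630

Split by how many pharmacists are chosen (0 through 1).
Sum: C(6,0)·C(9,4) + C(6,1)·C(9,3) = 126 + 504 = 630.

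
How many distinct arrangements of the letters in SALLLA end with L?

With the last slot taken by L, it remains to arrange the other 5 letters (SALLA).
Those 5 letters have A appearing twice and L appearing twice, giving (5)!/(2!·2!) = 30.

30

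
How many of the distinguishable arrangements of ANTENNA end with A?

Fix A in the last position and arrange the remaining 6 letters.
Those 6 letters have N appearing 3 times, giving (6)!/(3!) = 120.

120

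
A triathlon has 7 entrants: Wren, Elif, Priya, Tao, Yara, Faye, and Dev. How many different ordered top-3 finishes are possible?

This is an ordered selection of 3 from 7: P(7,3).
That gives 7 × 6 × 5 = 210.

210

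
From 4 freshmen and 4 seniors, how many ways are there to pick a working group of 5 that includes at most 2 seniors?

28

Split by how many seniors are chosen (0 through 2).
Sum: C(4,0)·C(4,5) + C(4,1)·C(4,4) + C(4,2)·C(4,3) = 0 + 4 + 24 = 28.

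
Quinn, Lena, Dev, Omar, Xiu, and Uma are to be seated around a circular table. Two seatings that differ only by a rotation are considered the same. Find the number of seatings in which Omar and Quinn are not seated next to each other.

72

All circular seatings of 6 people number (5)! = 120.
Those with Omar next to Quinn: fuse the pair into one unit and seat 5 units around a circle — 2·(4)! = 48.
Subtracting, 120 − 48 = 72.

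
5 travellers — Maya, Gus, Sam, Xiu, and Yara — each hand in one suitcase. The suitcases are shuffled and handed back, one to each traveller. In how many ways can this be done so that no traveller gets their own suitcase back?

Count assignments avoiding every fixed point. For any j of the 5 travellers fixed to their own suitcase, the other 5−j can be arranged in (5−j)! ways.
By inclusion–exclusion this is Σ_{j=0}^{5} (−1)^j C(5,j)·(5−j)!.
Computing: 120 − 120 + 60 − 20 + 5 − 1 = 44.

44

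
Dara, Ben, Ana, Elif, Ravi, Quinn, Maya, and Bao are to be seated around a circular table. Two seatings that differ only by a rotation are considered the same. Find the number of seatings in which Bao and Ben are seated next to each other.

1440

Glue Bao and Ben into a block (2 internal orders). Seating 7 units around a circle gives (6)! arrangements.
So 2 × (6)! = 2 × 720 = 1440.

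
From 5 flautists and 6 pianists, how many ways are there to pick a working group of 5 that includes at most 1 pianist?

31

Split by how many pianists are chosen (0 through 1).
Sum: C(6,0)·C(5,5) + C(6,1)·C(5,4) = 1 + 30 = 31.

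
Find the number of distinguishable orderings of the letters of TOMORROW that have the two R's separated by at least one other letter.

There are 8!/(3!·2!) = 3360 arrangements of TOMORROW in total.
Arrangements with the R's together: treat RR as one letter, giving (7)!/(3!) = 840.
Subtracting, 3360 − 840 = 2520 arrangements keep the R's apart.

2520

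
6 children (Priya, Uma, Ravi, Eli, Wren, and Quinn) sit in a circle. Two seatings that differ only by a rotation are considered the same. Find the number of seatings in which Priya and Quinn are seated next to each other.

48

Treat {Priya, Quinn} as one unit (2 internal orders) and seat the resulting 5 units around the table: (4)! circular arrangements.
So 2 × (4)! = 2 × 24 = 48.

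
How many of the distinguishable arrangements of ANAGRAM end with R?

120

Fix R in the last position and arrange the remaining 6 letters.
Those 6 letters have A appearing 3 times, giving (6)!/(3!) = 120.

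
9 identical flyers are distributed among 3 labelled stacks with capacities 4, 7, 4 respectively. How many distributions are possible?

Ignoring the caps, the number of non-negative solutions to x_1+…+x_3 = 9 is C(11,2) = 55.
Subtract solutions that violate a single cap (substitute x_i' = x_i − (cap_i+1)): x_1 ≥ 5 gives C(6,2) = 15; x_2 ≥ 8 gives C(3,2) = 3; x_3 ≥ 5 gives C(6,2) = 15. Together 33.
No two caps can be exceeded simultaneously, so the pair terms are all 0.
By inclusion–exclusion the count is 55 − 33 + 0 = 22.

22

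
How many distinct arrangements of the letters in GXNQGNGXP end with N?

Fix N in the last position and arrange the remaining 8 letters.
Those 8 letters have G appearing 3 times and X appearing twice, giving (8)!/(3!·2!) = 3360.

3360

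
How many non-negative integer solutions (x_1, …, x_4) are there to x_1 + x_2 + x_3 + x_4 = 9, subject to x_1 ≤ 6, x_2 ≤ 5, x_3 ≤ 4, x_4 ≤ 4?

By stars and bars, unrestricted non-negative solutions to x_1+…+x_4 = 9 number C(9+3,3) = 220.
Subtract solutions that violate a single cap (substitute x_i' = x_i − (cap_i+1)): x_1 ≥ 7 gives C(5,3) = 10; x_2 ≥ 6 gives C(6,3) = 20; x_3 ≥ 5 gives C(7,3) = 35; x_4 ≥ 5 gives C(7,3) = 35. Together 100.
No two caps can be exceeded simultaneously, so the pair terms are all 0.
By inclusion–exclusion the count is 220 − 100 + 0 = 120.

120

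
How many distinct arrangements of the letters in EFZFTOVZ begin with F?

Fix F in the first position and arrange the remaining 7 letters.
Those 7 letters have Z appearing twice, giving (7)!/(2!) = 2520.

2520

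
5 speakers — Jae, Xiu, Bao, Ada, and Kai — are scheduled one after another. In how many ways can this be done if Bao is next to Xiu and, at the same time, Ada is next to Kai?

Treat {Bao,Xiu} as one block (2 orders) and {Ada,Kai} as another (2 orders).
That leaves 3 units to arrange: 2 × 2 × 3! = 4 × 6 = 24.

24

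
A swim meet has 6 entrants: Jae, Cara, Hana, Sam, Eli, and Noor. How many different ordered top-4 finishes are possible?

360

There are 6 choices for 1st place, 5 for 2nd, and so on down to 3 for position 4.
That gives 6 × 5 × 4 × 3 = 360.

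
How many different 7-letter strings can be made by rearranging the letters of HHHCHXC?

105

The 7 letters of HHHCHXC have repeats: C appearing twice and H appearing 4 times.
Dividing 7! = 5040 by 4!·2! = 48 for the repeated letters gives 105.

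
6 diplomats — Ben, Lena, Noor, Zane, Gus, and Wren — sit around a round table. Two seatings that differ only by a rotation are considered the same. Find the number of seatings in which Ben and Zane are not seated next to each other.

Without the restriction there are (5)! = 120 seatings.
Those with Ben next to Zane: fuse the pair into one unit and seat 5 units around a circle — 2·(4)! = 48.
Subtracting, 120 − 48 = 72.

72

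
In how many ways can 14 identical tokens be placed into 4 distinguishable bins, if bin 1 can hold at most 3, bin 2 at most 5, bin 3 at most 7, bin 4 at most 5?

Ignoring the caps, the number of non-negative solutions to x_1+…+x_4 = 14 is C(17,3) = 680.
Subtract solutions that violate a single cap (substitute x_i' = x_i − (cap_i+1)): x_1 ≥ 4 gives C(13,3) = 286; x_2 ≥ 6 gives C(11,3) = 165; x_3 ≥ 8 gives C(9,3) = 84; x_4 ≥ 6 gives C(11,3) = 165. Together 700.
Add back pairs where two caps are both exceeded: 35 + 10 + 35 + 1 + 10 + 1 = 92.
By inclusion–exclusion the count is 680 − 700 + 92 = 72.

72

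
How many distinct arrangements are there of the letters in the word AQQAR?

30

Letter multiplicities in AQQAR: A×2, Q×2, R×1.
So there are 5! / (2!·2!) = 30 distinguishable arrangements.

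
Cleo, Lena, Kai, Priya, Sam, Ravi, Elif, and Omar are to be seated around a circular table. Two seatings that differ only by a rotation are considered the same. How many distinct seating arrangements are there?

Fix one person's seat to break rotational symmetry; the remaining 7 people can be arranged in (7)! = 5040 ways.

5040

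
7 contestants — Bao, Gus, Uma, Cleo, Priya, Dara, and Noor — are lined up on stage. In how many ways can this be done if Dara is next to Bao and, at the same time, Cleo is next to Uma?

480

Treat {Dara,Bao} as one block (2 orders) and {Cleo,Uma} as another (2 orders).
That leaves 5 units to arrange: 2 × 2 × 5! = 4 × 120 = 480.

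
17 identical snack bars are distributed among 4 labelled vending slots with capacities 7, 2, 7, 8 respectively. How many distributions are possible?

85

Ignoring the caps, the number of non-negative solutions to x_1+…+x_4 = 17 is C(20,3) = 1140.
Subtract solutions that violate a single cap (substitute x_i' = x_i − (cap_i+1)): x_1 ≥ 8 gives C(12,3) = 220; x_2 ≥ 3 gives C(17,3) = 680; x_3 ≥ 8 gives C(12,3) = 220; x_4 ≥ 9 gives C(11,3) = 165. Together 1285.
Add back pairs where two caps are both exceeded: 84 + 4 + 1 + 84 + 56 + 1 = 230.
By inclusion–exclusion the count is 1140 − 1285 + 230 = 85.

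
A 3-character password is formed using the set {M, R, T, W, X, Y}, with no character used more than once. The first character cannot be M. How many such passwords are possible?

100

The first character has 6−1 = 5 choices (anything except M).
The remaining 2 characters are filled from the other 5 symbols without repetition: 5 × 4 = 20.
Total: 5 × 20 = 100.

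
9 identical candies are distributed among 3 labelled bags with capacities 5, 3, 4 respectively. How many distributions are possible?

Without the upper bounds there are C(11,2) = 55 ways to split 9 among 3 bags.
Subtract solutions that violate a single cap (substitute x_i' = x_i − (cap_i+1)): x_1 ≥ 6 gives C(5,2) = 10; x_2 ≥ 4 gives C(7,2) = 21; x_3 ≥ 5 gives C(6,2) = 15. Together 46.
Add back pairs where two caps are both exceeded: 0 + 0 + 1 = 1.
By inclusion–exclusion the count is 55 − 46 + 1 = 10.

10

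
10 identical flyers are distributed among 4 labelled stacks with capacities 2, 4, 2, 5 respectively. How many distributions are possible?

By stars and bars, unrestricted non-negative solutions to x_1+…+x_4 = 10 number C(10+3,3) = 286.
Subtract solutions that violate a single cap (substitute x_i' = x_i − (cap_i+1)): x_1 ≥ 3 gives C(10,3) = 120; x_2 ≥ 5 gives C(8,3) = 56; x_3 ≥ 3 gives C(10,3) = 120; x_4 ≥ 6 gives C(7,3) = 35. Together 331.
Add back pairs where two caps are both exceeded: 10 + 35 + 4 + 10 + 0 + 4 = 63.
By inclusion–exclusion the count is 286 − 331 + 63 = 18.

18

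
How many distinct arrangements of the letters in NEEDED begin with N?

10

With the first slot taken by N, it remains to arrange the other 5 letters (EEDED).
Those 5 letters have D appearing twice and E appearing 3 times, giving (5)!/(3!·2!) = 10.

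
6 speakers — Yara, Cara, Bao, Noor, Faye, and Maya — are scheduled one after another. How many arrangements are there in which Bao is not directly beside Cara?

There are 6! = 720 arrangements in all. If Bao and Cara are adjacent, merging them into one block gives 2·(5)! = 240 arrangements.
So 720 − 240 = 480 arrangements keep them apart.

480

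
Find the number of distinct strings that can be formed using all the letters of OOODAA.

60

OOODAA has 6 letters with A appearing twice and O appearing 3 times.
So there are 6! / (3!·2!) = 60 distinguishable arrangements.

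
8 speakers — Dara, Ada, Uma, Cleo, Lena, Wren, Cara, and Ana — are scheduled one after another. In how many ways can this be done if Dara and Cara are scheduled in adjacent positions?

10080

Treat {Dara, Cara} as a single unit. There are 7 units to order, and the pair itself can be ordered 2 ways.
So the count is 2·(7)! = 10080.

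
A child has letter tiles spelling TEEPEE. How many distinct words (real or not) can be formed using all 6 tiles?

30

TEEPEE has 6 letters with E appearing 4 times.
The number of distinct arrangements is 6!/(4!) = 720/24 = 30.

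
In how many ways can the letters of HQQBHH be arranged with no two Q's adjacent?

40

There are 6!/(3!·2!) = 60 arrangements of HQQBHH in total.
Arrangements with the Q's together: treat QQ as one letter, giving (5)!/(3!) = 20.
Hence 60 − 20 = 40.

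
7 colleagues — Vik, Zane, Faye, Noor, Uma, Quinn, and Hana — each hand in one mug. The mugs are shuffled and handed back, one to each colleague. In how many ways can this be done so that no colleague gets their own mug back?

This is the derangement count D_7: permutations of 7 items with no fixed point.
By inclusion–exclusion this is Σ_{j=0}^{7} (−1)^j C(7,j)·(7−j)!.
Computing: 5040 − 5040 + 2520 − 840 + 210 − 42 + 7 − 1 = 1854.

1854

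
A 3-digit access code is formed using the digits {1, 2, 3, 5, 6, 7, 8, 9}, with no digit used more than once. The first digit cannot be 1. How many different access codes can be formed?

294

The first digit has 8−1 = 7 choices (anything except 1).
The remaining 2 digits are filled from the other 7 symbols without repetition: 7 × 6 = 42.
Total: 7 × 42 = 294.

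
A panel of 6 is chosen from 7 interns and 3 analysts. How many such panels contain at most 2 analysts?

175

Split by how many analysts are chosen (0 through 2).
Sum: C(3,0)·C(7,6) + C(3,1)·C(7,5) + C(3,2)·C(7,4) = 7 + 63 + 105 = 175.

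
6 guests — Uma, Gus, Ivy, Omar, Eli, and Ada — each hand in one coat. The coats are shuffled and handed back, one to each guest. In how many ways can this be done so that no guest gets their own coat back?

Count assignments avoiding every fixed point. For any j of the 6 guests fixed to their own coat, the other 6−j can be arranged in (6−j)! ways.
By inclusion–exclusion this is Σ_{j=0}^{6} (−1)^j C(6,j)·(6−j)!.
Computing: 720 − 720 + 360 − 120 + 30 − 6 + 1 = 265.

265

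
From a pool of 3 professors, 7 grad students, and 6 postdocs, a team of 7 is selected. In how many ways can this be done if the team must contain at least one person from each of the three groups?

9569

With no constraint there are C(16,7) = 11440 possible selections.
Selections missing a whole group: no professors → C(13,7) = 1716; no grad students → C(9,7) = 36; no postdocs → C(10,7) = 120.
Add back selections omitting two groups (i.e. drawn from a single group): C(3,7) + C(7,7) + C(6,7) = 1.
By inclusion–exclusion: 11440 − 1872 + 1 = 9569.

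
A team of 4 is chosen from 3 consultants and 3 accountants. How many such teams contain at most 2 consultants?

12

Split by how many consultants are chosen (0 through 2).
Sum: C(3,0)·C(3,4) + C(3,1)·C(3,3) + C(3,2)·C(3,2) = 0 + 3 + 9 = 12.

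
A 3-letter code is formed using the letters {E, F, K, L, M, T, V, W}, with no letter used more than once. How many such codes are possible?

With no repetition, fill the 3 letters in order: 8 choices, then 7, down to 6.
8 × 7 × 6 = 336.

336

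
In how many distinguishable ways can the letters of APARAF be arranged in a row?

120

The 6 letters of APARAF have repeats: A appearing 3 times.
So there are 6! / (3!) = 120 distinguishable arrangements.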